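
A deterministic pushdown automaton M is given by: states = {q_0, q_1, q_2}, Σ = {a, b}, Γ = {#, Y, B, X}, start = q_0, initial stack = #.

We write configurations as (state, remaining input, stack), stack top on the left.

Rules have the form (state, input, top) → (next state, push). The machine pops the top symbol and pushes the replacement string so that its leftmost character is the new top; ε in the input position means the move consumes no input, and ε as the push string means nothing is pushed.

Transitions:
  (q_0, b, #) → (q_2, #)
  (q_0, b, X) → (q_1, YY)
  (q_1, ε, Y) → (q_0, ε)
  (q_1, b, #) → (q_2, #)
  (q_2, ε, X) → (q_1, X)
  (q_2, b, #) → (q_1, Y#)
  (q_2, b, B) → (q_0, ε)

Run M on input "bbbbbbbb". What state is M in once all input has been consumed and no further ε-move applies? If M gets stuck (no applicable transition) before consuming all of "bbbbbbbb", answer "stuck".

(q_0, bbbbbbbb, #) ⊢ (q_2, bbbbbbb, #) ⊢ (q_1, bbbbbb, Y#) ⊢ (q_0, bbbbbb, #) ⊢ (q_2, bbbbb, #) ⊢ (q_1, bbbb, Y#) ⊢ (q_0, bbbb, #) ⊢ (q_2, bbb, #) ⊢ (q_1, bb, Y#) ⊢ (q_0, bb, #) ⊢ (q_2, b, #) ⊢ (q_1, ε, Y#) ⊢ (q_0, ε, #)
All input consumed; M is in state q_0.

q_0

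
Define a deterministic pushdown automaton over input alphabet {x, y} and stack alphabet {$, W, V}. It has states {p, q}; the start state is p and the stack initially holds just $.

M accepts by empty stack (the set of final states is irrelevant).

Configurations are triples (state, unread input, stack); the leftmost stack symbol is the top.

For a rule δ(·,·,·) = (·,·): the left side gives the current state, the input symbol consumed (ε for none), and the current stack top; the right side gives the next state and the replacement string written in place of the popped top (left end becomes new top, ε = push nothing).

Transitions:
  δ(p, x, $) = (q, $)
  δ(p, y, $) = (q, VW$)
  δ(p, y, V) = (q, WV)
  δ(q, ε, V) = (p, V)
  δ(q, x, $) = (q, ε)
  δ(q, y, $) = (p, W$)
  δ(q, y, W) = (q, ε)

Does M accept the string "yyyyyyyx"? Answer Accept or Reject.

(p, yyyyyyyx, $)
  read y, top $: go to q, push VW$ → (q, yyyyyyx, VW$)
  ε-move, top V: go to p, push V → (p, yyyyyyx, VW$)
  read y, top V: go to q, push WV → (q, yyyyyx, WVW$)
  read y, top W: go to q, push ε → (q, yyyyx, VW$)
  ε-move, top V: go to p, push V → (p, yyyyx, VW$)
  read y, top V: go to q, push WV → (q, yyyx, WVW$)
  read y, top W: go to q, push ε → (q, yyx, VW$)
  ε-move, top V: go to p, push V → (p, yyx, VW$)
  read y, top V: go to q, push WV → (q, yx, WVW$)
  read y, top W: go to q, push ε → (q, x, VW$)
  ε-move, top V: go to p, push V → (p, x, VW$)
No transition applies at (p, x, VW$); input not fully consumed.

Reject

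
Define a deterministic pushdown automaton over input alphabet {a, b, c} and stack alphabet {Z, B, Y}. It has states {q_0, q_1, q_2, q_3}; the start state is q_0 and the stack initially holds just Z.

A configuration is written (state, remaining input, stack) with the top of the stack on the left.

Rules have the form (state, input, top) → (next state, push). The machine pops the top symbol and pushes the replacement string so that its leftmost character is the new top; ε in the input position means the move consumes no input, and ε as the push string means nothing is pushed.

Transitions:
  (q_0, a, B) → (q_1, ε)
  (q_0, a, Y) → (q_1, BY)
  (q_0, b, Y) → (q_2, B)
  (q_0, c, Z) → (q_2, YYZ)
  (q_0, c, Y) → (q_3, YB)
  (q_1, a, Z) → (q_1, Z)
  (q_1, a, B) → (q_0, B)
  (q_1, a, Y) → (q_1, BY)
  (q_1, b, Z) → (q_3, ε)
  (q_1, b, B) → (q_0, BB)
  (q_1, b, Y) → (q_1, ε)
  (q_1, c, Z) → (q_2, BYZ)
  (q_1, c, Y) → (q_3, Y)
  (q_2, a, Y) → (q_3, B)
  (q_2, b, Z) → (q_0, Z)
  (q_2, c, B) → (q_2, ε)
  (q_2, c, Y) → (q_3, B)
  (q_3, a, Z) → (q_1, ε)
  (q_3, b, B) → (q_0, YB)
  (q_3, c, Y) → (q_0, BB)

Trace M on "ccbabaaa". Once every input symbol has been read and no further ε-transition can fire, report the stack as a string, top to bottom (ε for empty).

YBYZ

(q_0, ccbabaaa, Z)
  read c, top Z: go to q_2, push YYZ → (q_2, cbabaaa, YYZ)
  read c, top Y: go to q_3, push B → (q_3, babaaa, BYZ)
  read b, top B: go to q_0, push YB → (q_0, abaaa, YBYZ)
  read a, top Y: go to q_1, push BY → (q_1, baaa, BYBYZ)
  read b, top B: go to q_0, push BB → (q_0, aaa, BBYBYZ)
  read a, top B: go to q_1, push ε → (q_1, aa, BYBYZ)
  read a, top B: go to q_0, push B → (q_0, a, BYBYZ)
  read a, top B: go to q_1, push ε → (q_1, ε, YBYZ)
All input consumed in state q_1 with stack YBYZ.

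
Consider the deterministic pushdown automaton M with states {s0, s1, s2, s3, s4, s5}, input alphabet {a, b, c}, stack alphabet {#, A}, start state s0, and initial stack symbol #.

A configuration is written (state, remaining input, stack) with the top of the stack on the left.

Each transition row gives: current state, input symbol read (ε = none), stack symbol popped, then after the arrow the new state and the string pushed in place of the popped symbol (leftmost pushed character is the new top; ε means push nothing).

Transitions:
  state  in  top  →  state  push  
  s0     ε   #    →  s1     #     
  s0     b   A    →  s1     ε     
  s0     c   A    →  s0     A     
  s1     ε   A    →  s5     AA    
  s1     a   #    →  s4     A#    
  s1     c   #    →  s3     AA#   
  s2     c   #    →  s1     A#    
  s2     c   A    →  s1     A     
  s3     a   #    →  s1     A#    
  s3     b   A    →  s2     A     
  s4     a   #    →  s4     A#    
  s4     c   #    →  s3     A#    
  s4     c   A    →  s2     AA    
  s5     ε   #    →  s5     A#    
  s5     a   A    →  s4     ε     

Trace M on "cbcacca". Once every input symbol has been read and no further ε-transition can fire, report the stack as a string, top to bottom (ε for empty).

(s0, cbcacca, #)
  ε-move, top #: go to s1, push # → (s1, cbcacca, #)
  read c, top #: go to s3, push AA# → (s3, bcacca, AA#)
  read b, top A: go to s2, push A → (s2, cacca, AA#)
  read c, top A: go to s1, push A → (s1, acca, AA#)
  ε-move, top A: go to s5, push AA → (s5, acca, AAA#)
  read a, top A: go to s4, push ε → (s4, cca, AA#)
  read c, top A: go to s2, push AA → (s2, ca, AAA#)
  read c, top A: go to s1, push A → (s1, a, AAA#)
  ε-move, top A: go to s5, push AA → (s5, a, AAAA#)
  read a, top A: go to s4, push ε → (s4, ε, AAA#)
All input consumed in state s4 with stack AAA#.

AAA#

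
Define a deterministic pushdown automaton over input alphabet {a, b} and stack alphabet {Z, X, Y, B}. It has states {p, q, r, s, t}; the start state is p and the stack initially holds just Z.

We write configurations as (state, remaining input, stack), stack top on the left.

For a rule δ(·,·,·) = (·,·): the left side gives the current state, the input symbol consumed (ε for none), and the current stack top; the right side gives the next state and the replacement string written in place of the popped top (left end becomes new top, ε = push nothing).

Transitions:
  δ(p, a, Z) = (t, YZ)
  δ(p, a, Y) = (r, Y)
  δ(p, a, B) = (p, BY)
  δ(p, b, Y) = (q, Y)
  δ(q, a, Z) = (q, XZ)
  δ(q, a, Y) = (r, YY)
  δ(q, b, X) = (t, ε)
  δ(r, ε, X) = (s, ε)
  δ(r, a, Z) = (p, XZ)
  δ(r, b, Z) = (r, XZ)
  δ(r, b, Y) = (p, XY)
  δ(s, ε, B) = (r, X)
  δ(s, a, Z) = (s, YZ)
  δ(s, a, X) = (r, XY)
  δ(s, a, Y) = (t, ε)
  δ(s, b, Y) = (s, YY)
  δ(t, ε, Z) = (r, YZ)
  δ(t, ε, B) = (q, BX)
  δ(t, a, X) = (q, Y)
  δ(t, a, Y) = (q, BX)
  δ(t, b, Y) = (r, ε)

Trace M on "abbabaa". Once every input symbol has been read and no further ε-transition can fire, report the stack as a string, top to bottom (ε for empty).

BXZ

(p, abbabaa, Z)
  read a, top Z: go to t, push YZ → (t, bbabaa, YZ)
  read b, top Y: go to r, push ε → (r, babaa, Z)
  read b, top Z: go to r, push XZ → (r, abaa, XZ)
  ε-move, top X: go to s, push ε → (s, abaa, Z)
  read a, top Z: go to s, push YZ → (s, baa, YZ)
  read b, top Y: go to s, push YY → (s, aa, YYZ)
  read a, top Y: go to t, push ε → (t, a, YZ)
  read a, top Y: go to q, push BX → (q, ε, BXZ)
All input consumed in state q with stack BXZ.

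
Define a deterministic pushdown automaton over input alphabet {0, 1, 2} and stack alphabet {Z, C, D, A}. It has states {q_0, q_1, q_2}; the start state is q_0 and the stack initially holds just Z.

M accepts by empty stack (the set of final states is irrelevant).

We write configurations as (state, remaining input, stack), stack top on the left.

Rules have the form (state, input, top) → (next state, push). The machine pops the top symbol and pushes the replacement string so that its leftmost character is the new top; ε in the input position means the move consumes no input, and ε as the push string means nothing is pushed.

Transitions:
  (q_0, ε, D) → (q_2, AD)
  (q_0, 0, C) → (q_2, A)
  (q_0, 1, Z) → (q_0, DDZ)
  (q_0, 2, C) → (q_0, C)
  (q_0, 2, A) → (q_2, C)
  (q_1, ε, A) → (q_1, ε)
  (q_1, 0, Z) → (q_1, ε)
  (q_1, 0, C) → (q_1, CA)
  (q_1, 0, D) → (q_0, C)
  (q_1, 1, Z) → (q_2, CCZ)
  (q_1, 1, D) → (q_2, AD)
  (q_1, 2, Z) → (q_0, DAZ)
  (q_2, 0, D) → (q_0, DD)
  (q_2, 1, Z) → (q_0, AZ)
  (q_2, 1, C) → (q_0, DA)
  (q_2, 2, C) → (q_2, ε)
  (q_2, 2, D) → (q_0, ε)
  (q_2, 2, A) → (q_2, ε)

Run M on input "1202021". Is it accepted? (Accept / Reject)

Reject

(q_0, 1202021, Z)
  read 1, top Z: go to q_0, push DDZ → (q_0, 202021, DDZ)
  ε-move, top D: go to q_2, push AD → (q_2, 202021, ADDZ)
  read 2, top A: go to q_2, push ε → (q_2, 02021, DDZ)
  read 0, top D: go to q_0, push DD → (q_0, 2021, DDDZ)
  ε-move, top D: go to q_2, push AD → (q_2, 2021, ADDDZ)
  read 2, top A: go to q_2, push ε → (q_2, 021, DDDZ)
  read 0, top D: go to q_0, push DD → (q_0, 21, DDDDZ)
  ε-move, top D: go to q_2, push AD → (q_2, 21, ADDDDZ)
  read 2, top A: go to q_2, push ε → (q_2, 1, DDDDZ)
No transition applies at (q_2, 1, DDDDZ); input not fully consumed.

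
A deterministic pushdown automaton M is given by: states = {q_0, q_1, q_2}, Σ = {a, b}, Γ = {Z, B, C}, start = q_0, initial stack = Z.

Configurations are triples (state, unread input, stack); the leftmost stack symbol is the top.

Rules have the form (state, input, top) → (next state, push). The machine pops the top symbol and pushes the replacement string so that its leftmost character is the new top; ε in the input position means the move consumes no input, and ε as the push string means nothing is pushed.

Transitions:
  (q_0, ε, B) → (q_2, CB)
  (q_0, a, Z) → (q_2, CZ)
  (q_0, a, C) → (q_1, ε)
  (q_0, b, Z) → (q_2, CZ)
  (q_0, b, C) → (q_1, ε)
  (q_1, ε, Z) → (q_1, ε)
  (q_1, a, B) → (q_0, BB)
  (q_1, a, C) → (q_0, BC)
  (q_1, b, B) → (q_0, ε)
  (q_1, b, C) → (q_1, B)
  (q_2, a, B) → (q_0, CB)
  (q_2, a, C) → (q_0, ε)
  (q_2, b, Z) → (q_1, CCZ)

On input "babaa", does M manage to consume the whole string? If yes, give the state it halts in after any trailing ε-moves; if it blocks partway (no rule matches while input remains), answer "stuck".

(q_0, babaa, Z) ⊢ (q_2, abaa, CZ) ⊢ (q_0, baa, Z) ⊢ (q_2, aa, CZ) ⊢ (q_0, a, Z) ⊢ (q_2, ε, CZ)
All input consumed; M is in state q_2.

q_2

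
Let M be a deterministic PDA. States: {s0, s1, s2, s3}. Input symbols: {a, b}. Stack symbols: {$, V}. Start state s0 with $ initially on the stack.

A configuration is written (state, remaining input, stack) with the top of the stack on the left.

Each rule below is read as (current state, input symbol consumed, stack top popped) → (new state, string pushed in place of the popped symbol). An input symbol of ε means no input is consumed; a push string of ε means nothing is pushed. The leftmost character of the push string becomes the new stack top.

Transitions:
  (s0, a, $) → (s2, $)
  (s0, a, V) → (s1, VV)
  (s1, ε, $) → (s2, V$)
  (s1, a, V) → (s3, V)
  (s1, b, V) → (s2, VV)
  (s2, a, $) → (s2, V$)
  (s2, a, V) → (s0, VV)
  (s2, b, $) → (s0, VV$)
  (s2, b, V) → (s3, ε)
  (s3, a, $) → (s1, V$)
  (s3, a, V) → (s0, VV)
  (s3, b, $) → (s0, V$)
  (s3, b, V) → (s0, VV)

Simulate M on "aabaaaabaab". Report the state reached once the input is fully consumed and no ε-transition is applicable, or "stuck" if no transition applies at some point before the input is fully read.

(s0, aabaaaabaab, $)
  read a, top $: go to s2, push $ → (s2, abaaaabaab, $)
  read a, top $: go to s2, push V$ → (s2, baaaabaab, V$)
  read b, top V: go to s3, push ε → (s3, aaaabaab, $)
  read a, top $: go to s1, push V$ → (s1, aaabaab, V$)
  read a, top V: go to s3, push V → (s3, aabaab, V$)
  read a, top V: go to s0, push VV → (s0, abaab, VV$)
  read a, top V: go to s1, push VV → (s1, baab, VVV$)
  read b, top V: go to s2, push VV → (s2, aab, VVVV$)
  read a, top V: go to s0, push VV → (s0, ab, VVVVV$)
  read a, top V: go to s1, push VV → (s1, b, VVVVVV$)
  read b, top V: go to s2, push VV → (s2, ε, VVVVVVV$)
All input consumed; M is in state s2.

s2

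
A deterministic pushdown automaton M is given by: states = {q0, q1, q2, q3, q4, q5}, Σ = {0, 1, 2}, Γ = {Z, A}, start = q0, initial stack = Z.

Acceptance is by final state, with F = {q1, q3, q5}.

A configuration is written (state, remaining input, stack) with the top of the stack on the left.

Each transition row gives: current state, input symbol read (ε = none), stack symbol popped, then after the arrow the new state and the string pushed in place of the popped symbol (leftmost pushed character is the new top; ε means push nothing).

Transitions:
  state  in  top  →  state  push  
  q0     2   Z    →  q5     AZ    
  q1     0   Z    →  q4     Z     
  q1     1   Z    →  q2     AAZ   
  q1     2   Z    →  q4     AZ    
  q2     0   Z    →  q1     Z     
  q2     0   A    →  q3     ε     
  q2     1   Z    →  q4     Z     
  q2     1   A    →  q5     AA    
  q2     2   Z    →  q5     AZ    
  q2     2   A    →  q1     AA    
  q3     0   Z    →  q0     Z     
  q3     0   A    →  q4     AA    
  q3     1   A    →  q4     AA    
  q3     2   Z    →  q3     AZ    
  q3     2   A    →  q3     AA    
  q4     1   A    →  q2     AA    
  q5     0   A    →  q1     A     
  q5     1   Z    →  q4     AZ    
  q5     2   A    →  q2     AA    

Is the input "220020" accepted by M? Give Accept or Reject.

(q0, 220020, Z)
  read 2, top Z: go to q5, push AZ → (q5, 20020, AZ)
  read 2, top A: go to q2, push AA → (q2, 0020, AAZ)
  read 0, top A: go to q3, push ε → (q3, 020, AZ)
  read 0, top A: go to q4, push AA → (q4, 20, AAZ)
No transition applies at (q4, 20, AAZ); input not fully consumed.

Reject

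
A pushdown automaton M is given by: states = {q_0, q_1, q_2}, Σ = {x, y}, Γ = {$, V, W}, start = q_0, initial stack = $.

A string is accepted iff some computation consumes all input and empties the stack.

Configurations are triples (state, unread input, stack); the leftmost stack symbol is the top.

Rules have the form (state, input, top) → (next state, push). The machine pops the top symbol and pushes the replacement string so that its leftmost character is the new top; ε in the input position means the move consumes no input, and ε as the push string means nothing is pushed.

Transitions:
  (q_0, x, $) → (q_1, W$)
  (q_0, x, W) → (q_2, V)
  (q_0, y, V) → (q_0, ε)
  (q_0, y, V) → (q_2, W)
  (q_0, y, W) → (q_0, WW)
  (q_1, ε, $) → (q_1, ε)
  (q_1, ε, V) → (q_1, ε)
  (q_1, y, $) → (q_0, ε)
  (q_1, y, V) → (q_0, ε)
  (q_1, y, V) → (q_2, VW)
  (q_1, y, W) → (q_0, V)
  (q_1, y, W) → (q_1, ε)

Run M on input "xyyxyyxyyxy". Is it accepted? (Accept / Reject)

One accepting computation: (q_0, xyyxyyxyyxy, $) ⊢ (q_1, yyxyyxyyxy, W$) ⊢ (q_0, yxyyxyyxy, V$) ⊢ (q_0, xyyxyyxy, $) ⊢ (q_1, yyxyyxy, W$) ⊢ (q_0, yxyyxy, V$) ⊢ (q_0, xyyxy, $) ⊢ (q_1, yyxy, W$) ⊢ (q_0, yxy, V$) ⊢ (q_0, xy, $) ⊢ (q_1, y, W$) ⊢ (q_1, ε, $) ⊢ (q_1, ε, ε)
All input consumed and the stack is empty.

Accept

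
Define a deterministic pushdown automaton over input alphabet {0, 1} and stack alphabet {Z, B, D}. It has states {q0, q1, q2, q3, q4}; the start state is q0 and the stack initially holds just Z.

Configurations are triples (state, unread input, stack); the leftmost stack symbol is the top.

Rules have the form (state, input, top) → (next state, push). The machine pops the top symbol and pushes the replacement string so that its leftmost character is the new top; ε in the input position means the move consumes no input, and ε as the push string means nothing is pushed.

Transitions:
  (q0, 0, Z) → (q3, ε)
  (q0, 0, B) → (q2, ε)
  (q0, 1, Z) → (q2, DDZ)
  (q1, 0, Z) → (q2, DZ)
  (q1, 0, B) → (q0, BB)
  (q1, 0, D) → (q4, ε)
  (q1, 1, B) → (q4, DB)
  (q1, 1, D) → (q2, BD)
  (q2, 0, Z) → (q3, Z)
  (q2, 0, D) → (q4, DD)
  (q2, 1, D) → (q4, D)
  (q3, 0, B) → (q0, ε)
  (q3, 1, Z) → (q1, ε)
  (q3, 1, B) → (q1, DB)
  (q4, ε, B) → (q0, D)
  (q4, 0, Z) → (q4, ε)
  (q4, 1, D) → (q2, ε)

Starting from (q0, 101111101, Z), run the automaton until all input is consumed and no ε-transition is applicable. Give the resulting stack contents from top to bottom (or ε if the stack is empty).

(q0, 101111101, Z) ⊢ (q2, 01111101, DDZ) ⊢ (q4, 1111101, DDDZ) ⊢ (q2, 111101, DDZ) ⊢ (q4, 11101, DDZ) ⊢ (q2, 1101, DZ) ⊢ (q4, 101, DZ) ⊢ (q2, 01, Z) ⊢ (q3, 1, Z) ⊢ (q1, ε, ε)
All input consumed in state q1 with stack ε.

ε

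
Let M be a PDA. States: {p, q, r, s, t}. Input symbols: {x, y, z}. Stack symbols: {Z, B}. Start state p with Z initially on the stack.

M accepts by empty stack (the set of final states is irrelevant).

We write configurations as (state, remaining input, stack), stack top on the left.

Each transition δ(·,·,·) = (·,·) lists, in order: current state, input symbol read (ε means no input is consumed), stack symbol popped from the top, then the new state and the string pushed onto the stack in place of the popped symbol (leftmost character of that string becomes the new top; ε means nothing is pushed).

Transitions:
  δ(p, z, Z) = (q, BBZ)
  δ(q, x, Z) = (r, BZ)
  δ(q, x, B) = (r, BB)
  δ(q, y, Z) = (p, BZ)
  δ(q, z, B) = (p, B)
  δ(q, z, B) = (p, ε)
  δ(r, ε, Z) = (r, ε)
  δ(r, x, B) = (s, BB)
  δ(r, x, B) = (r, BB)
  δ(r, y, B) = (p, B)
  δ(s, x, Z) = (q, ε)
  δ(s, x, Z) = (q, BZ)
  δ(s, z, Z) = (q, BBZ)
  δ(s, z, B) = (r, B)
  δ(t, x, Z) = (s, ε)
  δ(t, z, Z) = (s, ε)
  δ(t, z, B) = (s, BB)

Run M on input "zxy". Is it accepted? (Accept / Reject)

No computation consumes all input and empties the stack.

Reject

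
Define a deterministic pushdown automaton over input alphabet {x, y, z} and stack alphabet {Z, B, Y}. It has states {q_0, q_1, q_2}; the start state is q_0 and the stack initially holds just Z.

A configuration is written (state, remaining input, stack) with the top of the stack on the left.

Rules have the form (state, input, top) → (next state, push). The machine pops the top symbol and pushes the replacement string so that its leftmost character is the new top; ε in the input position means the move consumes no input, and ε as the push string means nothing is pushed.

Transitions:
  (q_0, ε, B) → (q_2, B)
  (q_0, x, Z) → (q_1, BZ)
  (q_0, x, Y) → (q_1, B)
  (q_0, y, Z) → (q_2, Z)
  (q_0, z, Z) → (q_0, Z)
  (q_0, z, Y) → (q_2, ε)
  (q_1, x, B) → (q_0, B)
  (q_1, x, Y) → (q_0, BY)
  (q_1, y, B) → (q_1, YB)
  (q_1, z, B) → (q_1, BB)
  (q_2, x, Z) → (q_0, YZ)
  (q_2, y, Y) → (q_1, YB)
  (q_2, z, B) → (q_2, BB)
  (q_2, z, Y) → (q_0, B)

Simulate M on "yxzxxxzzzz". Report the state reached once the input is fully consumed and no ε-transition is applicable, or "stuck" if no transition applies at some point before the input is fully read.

q_2

(q_0, yxzxxxzzzz, Z)
  read y, top Z: go to q_2, push Z → (q_2, xzxxxzzzz, Z)
  read x, top Z: go to q_0, push YZ → (q_0, zxxxzzzz, YZ)
  read z, top Y: go to q_2, push ε → (q_2, xxxzzzz, Z)
  read x, top Z: go to q_0, push YZ → (q_0, xxzzzz, YZ)
  read x, top Y: go to q_1, push B → (q_1, xzzzz, BZ)
  read x, top B: go to q_0, push B → (q_0, zzzz, BZ)
  ε-move, top B: go to q_2, push B → (q_2, zzzz, BZ)
  read z, top B: go to q_2, push BB → (q_2, zzz, BBZ)
  read z, top B: go to q_2, push BB → (q_2, zz, BBBZ)
  read z, top B: go to q_2, push BB → (q_2, z, BBBBZ)
  read z, top B: go to q_2, push BB → (q_2, ε, BBBBBZ)
All input consumed; M is in state q_2.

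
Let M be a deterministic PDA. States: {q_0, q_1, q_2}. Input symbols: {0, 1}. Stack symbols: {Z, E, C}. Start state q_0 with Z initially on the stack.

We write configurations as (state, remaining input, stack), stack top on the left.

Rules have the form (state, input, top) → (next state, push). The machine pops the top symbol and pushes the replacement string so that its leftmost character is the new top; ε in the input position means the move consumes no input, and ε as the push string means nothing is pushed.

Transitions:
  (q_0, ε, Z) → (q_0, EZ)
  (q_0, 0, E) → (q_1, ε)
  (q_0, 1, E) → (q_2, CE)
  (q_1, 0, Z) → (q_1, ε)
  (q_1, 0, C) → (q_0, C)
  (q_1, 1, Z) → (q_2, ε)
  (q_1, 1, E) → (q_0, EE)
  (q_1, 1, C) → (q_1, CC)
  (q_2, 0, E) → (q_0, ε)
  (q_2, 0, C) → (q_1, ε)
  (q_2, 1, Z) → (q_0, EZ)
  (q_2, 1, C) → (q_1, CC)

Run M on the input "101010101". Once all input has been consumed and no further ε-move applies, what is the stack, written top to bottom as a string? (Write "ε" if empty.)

(q_0, 101010101, Z) ⊢ (q_0, 101010101, EZ) ⊢ (q_2, 01010101, CEZ) ⊢ (q_1, 1010101, EZ) ⊢ (q_0, 010101, EEZ) ⊢ (q_1, 10101, EZ) ⊢ (q_0, 0101, EEZ) ⊢ (q_1, 101, EZ) ⊢ (q_0, 01, EEZ) ⊢ (q_1, 1, EZ) ⊢ (q_0, ε, EEZ)
All input consumed in state q_0 with stack EEZ.

EEZ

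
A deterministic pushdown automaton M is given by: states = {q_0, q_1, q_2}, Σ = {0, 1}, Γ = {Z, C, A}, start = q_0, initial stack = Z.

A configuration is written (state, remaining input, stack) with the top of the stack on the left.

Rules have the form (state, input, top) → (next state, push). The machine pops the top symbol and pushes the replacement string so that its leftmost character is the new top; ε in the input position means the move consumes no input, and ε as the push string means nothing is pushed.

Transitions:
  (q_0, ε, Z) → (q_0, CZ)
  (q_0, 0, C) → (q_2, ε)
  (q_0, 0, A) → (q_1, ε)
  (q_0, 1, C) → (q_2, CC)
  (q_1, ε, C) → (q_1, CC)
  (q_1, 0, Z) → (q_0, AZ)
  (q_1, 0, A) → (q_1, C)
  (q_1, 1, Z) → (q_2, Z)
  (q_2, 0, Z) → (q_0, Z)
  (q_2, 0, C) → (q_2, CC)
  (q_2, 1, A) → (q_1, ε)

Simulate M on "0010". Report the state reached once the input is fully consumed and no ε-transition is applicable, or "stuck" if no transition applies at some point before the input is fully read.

(q_0, 0010, Z) ⊢ (q_0, 0010, CZ) ⊢ (q_2, 010, Z) ⊢ (q_0, 10, Z) ⊢ (q_0, 10, CZ) ⊢ (q_2, 0, CCZ) ⊢ (q_2, ε, CCCZ)
All input consumed; M is in state q_2.

q_2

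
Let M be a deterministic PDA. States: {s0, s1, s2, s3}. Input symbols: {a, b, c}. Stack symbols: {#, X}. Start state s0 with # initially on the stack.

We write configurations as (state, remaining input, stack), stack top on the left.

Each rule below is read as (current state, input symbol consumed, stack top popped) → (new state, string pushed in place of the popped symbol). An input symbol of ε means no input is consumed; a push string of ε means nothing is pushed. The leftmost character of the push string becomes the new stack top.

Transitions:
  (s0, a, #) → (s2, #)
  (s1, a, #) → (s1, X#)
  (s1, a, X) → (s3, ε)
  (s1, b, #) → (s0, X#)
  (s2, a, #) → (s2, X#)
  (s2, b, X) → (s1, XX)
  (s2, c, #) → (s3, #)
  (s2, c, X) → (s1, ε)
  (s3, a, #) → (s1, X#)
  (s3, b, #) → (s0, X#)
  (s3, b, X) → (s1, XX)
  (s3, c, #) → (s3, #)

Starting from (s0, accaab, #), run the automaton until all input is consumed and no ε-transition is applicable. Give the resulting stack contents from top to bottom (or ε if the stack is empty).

(s0, accaab, #)
  read a, top #: go to s2, push # → (s2, ccaab, #)
  read c, top #: go to s3, push # → (s3, caab, #)
  read c, top #: go to s3, push # → (s3, aab, #)
  read a, top #: go to s1, push X# → (s1, ab, X#)
  read a, top X: go to s3, push ε → (s3, b, #)
  read b, top #: go to s0, push X# → (s0, ε, X#)
All input consumed in state s0 with stack X#.

X#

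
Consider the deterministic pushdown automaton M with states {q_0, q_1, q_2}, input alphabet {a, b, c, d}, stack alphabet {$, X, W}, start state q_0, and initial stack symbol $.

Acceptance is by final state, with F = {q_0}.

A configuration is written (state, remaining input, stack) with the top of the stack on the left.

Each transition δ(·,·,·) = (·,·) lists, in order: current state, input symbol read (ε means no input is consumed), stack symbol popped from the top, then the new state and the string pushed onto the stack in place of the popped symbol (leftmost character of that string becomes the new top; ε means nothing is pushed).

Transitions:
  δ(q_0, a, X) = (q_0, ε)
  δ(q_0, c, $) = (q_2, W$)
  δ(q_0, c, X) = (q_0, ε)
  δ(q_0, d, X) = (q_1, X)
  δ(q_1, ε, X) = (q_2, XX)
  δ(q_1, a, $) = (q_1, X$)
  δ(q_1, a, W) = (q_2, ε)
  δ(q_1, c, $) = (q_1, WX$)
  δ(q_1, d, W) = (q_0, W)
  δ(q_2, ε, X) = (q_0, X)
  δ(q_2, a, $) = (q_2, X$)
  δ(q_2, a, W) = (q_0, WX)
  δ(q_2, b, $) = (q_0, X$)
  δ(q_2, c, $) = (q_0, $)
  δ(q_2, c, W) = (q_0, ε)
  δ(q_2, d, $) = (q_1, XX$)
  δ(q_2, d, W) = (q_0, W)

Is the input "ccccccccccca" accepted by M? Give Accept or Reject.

(q_0, ccccccccccca, $) ⊢ (q_2, cccccccccca, W$) ⊢ (q_0, ccccccccca, $) ⊢ (q_2, cccccccca, W$) ⊢ (q_0, ccccccca, $) ⊢ (q_2, cccccca, W$) ⊢ (q_0, ccccca, $) ⊢ (q_2, cccca, W$) ⊢ (q_0, ccca, $) ⊢ (q_2, cca, W$) ⊢ (q_0, ca, $) ⊢ (q_2, a, W$) ⊢ (q_0, ε, WX$)
All input consumed; state q_0 ∈ F.

Accept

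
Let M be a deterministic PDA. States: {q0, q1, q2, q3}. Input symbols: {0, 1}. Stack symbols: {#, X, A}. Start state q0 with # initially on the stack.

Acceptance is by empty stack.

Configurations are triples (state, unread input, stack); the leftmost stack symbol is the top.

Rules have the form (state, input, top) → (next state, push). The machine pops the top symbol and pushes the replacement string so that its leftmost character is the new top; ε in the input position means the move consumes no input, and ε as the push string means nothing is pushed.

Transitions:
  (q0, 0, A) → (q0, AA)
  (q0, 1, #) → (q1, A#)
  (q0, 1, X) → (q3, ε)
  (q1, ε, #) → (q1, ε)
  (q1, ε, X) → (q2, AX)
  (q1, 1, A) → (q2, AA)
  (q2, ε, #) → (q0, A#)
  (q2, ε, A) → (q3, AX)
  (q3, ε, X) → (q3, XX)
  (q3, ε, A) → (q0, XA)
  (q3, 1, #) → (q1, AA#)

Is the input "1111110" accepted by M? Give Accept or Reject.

Reject

(q0, 1111110, #) ⊢ (q1, 111110, A#) ⊢ (q2, 11110, AA#) ⊢ (q3, 11110, AXA#) ⊢ (q0, 11110, XAXA#) ⊢ (q3, 1110, AXA#) ⊢ (q0, 1110, XAXA#) ⊢ (q3, 110, AXA#) ⊢ (q0, 110, XAXA#) ⊢ (q3, 10, AXA#) ⊢ (q0, 10, XAXA#) ⊢ (q3, 0, AXA#) ⊢ (q0, 0, XAXA#)
No transition applies at (q0, 0, XAXA#); input not fully consumed.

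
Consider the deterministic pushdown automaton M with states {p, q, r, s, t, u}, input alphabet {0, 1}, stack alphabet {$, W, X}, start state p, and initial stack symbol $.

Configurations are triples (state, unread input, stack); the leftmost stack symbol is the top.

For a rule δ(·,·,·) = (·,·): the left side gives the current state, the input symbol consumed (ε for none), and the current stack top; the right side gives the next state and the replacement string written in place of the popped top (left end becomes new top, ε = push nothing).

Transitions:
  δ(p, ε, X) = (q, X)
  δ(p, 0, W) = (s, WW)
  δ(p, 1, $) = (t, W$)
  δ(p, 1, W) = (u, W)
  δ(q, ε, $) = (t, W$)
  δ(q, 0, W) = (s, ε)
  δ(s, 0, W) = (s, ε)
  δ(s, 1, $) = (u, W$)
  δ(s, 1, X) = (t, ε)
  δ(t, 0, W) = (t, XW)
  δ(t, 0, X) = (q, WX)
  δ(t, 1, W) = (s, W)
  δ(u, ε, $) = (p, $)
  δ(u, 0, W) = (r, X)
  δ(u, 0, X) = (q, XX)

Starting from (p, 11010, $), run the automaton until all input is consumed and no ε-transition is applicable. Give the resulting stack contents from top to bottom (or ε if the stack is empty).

X$

(p, 11010, $)
  read 1, top $: go to t, push W$ → (t, 1010, W$)
  read 1, top W: go to s, push W → (s, 010, W$)
  read 0, top W: go to s, push ε → (s, 10, $)
  read 1, top $: go to u, push W$ → (u, 0, W$)
  read 0, top W: go to r, push X → (r, ε, X$)
All input consumed in state r with stack X$.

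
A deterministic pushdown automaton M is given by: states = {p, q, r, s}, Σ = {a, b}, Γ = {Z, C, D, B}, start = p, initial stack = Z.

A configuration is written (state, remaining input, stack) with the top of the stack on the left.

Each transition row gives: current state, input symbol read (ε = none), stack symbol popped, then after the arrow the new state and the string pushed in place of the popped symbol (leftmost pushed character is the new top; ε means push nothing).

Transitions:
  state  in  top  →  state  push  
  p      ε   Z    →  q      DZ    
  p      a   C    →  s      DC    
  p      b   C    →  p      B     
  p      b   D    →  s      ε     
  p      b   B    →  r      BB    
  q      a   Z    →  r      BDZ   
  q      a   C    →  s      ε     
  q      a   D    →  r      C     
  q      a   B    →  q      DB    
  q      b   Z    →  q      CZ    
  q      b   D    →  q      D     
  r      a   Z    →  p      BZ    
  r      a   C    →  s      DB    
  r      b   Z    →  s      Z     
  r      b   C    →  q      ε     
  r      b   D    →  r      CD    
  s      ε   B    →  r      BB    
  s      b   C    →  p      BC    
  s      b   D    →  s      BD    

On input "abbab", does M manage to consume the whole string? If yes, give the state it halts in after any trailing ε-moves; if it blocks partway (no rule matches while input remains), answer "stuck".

(p, abbab, Z)
  ε-move, top Z: go to q, push DZ → (q, abbab, DZ)
  read a, top D: go to r, push C → (r, bbab, CZ)
  read b, top C: go to q, push ε → (q, bab, Z)
  read b, top Z: go to q, push CZ → (q, ab, CZ)
  read a, top C: go to s, push ε → (s, b, Z)
No transition for (s, b, top Z); M blocks with input b remaining.

stuck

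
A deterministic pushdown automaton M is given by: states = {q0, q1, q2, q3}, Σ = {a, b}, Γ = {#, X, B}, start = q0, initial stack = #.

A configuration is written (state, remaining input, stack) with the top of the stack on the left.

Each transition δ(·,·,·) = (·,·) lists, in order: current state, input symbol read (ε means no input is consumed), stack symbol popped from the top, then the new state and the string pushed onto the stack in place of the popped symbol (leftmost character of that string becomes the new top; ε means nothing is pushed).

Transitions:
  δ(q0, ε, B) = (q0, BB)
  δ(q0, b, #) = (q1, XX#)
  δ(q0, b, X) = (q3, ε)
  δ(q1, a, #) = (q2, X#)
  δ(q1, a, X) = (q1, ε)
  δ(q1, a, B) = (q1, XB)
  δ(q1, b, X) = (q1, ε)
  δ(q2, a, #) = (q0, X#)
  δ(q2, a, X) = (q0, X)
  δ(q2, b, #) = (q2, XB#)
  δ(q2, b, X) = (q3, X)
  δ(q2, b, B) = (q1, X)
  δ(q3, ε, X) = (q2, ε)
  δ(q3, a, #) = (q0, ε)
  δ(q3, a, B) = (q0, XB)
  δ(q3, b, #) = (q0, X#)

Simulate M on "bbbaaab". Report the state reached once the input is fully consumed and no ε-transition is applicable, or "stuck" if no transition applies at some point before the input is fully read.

(q0, bbbaaab, #)
  read b, top #: go to q1, push XX# → (q1, bbaaab, XX#)
  read b, top X: go to q1, push ε → (q1, baaab, X#)
  read b, top X: go to q1, push ε → (q1, aaab, #)
  read a, top #: go to q2, push X# → (q2, aab, X#)
  read a, top X: go to q0, push X → (q0, ab, X#)
No transition for (q0, a, top X); M blocks with input ab remaining.

stuck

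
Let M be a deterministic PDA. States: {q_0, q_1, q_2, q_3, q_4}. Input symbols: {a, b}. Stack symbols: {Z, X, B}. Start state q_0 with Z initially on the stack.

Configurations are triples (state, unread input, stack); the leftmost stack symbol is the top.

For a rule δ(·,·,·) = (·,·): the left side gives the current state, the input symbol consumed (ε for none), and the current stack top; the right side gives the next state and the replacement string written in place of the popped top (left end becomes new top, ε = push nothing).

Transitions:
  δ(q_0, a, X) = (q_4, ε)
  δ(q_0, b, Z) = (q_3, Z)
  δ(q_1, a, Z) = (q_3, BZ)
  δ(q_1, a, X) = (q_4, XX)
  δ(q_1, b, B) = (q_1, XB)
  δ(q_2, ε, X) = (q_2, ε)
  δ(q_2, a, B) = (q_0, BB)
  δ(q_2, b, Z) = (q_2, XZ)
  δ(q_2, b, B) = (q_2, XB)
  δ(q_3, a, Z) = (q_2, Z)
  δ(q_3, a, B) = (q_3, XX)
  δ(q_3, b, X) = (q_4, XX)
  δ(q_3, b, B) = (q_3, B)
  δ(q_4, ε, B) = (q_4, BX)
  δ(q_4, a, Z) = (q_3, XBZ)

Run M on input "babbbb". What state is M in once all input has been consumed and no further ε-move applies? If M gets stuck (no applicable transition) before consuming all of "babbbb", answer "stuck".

(q_0, babbbb, Z) ⊢ (q_3, abbbb, Z) ⊢ (q_2, bbbb, Z) ⊢ (q_2, bbb, XZ) ⊢ (q_2, bbb, Z) ⊢ (q_2, bb, XZ) ⊢ (q_2, bb, Z) ⊢ (q_2, b, XZ) ⊢ (q_2, b, Z) ⊢ (q_2, ε, XZ) ⊢ (q_2, ε, Z)
All input consumed; M is in state q_2.

q_2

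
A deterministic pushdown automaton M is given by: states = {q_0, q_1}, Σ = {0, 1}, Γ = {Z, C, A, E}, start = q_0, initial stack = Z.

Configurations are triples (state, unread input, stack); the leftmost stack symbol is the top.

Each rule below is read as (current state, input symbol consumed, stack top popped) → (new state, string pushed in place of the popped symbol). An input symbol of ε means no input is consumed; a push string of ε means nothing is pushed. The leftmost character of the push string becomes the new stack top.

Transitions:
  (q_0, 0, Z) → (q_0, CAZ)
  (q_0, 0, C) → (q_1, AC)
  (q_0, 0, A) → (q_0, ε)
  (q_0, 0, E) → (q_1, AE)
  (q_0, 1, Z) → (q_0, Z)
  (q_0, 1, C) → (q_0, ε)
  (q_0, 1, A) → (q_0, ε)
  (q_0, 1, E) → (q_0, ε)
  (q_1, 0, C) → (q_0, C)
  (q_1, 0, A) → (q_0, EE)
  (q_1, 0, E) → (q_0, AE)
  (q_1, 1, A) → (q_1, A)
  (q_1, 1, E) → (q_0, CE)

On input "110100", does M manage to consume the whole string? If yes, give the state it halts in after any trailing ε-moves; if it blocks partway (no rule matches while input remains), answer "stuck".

q_0

(q_0, 110100, Z)
  read 1, top Z: go to q_0, push Z → (q_0, 10100, Z)
  read 1, top Z: go to q_0, push Z → (q_0, 0100, Z)
  read 0, top Z: go to q_0, push CAZ → (q_0, 100, CAZ)
  read 1, top C: go to q_0, push ε → (q_0, 00, AZ)
  read 0, top A: go to q_0, push ε → (q_0, 0, Z)
  read 0, top Z: go to q_0, push CAZ → (q_0, ε, CAZ)
All input consumed; M is in state q_0.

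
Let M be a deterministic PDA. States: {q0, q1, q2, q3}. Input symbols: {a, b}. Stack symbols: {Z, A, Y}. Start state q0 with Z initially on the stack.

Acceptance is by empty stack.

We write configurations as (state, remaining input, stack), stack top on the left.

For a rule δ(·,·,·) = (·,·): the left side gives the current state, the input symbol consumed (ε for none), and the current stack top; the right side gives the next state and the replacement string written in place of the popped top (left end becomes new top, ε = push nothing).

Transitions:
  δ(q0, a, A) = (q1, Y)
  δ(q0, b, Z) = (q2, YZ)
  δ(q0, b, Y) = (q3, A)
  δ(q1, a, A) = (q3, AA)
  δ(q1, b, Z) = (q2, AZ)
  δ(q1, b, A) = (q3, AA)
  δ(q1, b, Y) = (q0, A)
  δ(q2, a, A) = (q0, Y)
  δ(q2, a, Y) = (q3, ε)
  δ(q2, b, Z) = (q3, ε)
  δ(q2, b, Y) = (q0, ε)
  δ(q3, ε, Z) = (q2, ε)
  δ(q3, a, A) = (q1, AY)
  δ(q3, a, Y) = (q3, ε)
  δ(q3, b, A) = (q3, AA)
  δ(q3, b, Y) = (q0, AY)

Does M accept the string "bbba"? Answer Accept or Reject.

Accept

(q0, bbba, Z)
  read b, top Z: go to q2, push YZ → (q2, bba, YZ)
  read b, top Y: go to q0, push ε → (q0, ba, Z)
  read b, top Z: go to q2, push YZ → (q2, a, YZ)
  read a, top Y: go to q3, push ε → (q3, ε, Z)
  ε-move, top Z: go to q2, push ε → (q2, ε, ε)
All input consumed and the stack is empty.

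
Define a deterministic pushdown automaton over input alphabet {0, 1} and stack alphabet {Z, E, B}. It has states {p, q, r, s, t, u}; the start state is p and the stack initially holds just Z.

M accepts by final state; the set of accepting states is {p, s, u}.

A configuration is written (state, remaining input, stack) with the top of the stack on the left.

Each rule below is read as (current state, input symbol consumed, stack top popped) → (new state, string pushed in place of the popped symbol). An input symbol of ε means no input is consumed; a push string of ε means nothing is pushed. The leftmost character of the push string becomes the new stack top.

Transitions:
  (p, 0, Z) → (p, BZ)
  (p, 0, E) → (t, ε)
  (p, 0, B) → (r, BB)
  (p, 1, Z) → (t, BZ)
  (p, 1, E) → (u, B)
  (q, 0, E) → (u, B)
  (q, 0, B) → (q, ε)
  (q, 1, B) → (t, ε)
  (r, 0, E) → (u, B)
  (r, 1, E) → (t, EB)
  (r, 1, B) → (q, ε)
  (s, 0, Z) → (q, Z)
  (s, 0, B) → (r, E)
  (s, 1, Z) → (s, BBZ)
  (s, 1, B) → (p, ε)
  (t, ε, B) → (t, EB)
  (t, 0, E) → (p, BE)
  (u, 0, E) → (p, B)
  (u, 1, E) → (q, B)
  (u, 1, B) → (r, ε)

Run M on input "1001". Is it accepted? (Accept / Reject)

Reject

(p, 1001, Z) ⊢ (t, 001, BZ) ⊢ (t, 001, EBZ) ⊢ (p, 01, BEBZ) ⊢ (r, 1, BBEBZ) ⊢ (q, ε, BEBZ)
All input consumed; state q ∉ F and no further ε-move applies.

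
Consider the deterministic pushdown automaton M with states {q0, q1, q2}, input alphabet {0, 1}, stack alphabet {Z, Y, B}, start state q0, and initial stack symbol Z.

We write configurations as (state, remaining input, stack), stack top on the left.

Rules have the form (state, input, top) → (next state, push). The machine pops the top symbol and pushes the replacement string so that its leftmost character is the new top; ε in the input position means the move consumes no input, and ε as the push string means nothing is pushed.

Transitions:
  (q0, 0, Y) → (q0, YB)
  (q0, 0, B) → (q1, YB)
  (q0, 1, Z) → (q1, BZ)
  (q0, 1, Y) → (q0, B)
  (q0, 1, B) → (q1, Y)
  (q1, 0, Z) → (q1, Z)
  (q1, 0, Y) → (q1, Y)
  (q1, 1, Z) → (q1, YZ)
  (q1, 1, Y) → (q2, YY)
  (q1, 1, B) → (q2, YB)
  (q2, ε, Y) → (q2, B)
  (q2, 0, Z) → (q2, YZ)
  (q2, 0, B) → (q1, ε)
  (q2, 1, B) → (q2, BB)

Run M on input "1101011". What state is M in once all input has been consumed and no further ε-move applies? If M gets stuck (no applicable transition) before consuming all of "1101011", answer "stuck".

(q0, 1101011, Z)
  read 1, top Z: go to q1, push BZ → (q1, 101011, BZ)
  read 1, top B: go to q2, push YB → (q2, 01011, YBZ)
  ε-move, top Y: go to q2, push B → (q2, 01011, BBZ)
  read 0, top B: go to q1, push ε → (q1, 1011, BZ)
  read 1, top B: go to q2, push YB → (q2, 011, YBZ)
  ε-move, top Y: go to q2, push B → (q2, 011, BBZ)
  read 0, top B: go to q1, push ε → (q1, 11, BZ)
  read 1, top B: go to q2, push YB → (q2, 1, YBZ)
  ε-move, top Y: go to q2, push B → (q2, 1, BBZ)
  read 1, top B: go to q2, push BB → (q2, ε, BBBZ)
All input consumed; M is in state q2.

q2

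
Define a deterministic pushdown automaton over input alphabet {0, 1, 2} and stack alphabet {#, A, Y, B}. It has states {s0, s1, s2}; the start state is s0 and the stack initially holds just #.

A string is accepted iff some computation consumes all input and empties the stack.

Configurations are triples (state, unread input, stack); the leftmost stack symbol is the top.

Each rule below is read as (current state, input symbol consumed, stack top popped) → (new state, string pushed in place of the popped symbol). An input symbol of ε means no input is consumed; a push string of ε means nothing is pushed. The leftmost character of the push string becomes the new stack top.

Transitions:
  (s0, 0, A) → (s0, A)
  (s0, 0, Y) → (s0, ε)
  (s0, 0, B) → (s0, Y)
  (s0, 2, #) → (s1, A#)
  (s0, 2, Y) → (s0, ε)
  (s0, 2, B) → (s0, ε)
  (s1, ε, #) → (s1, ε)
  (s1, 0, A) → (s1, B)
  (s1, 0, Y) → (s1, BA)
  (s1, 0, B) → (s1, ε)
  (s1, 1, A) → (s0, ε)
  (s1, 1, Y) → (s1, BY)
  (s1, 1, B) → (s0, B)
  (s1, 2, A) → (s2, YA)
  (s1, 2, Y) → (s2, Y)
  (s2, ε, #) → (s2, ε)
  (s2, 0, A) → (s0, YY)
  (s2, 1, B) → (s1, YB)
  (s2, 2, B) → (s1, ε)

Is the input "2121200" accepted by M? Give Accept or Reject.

(s0, 2121200, #)
  read 2, top #: go to s1, push A# → (s1, 121200, A#)
  read 1, top A: go to s0, push ε → (s0, 21200, #)
  read 2, top #: go to s1, push A# → (s1, 1200, A#)
  read 1, top A: go to s0, push ε → (s0, 200, #)
  read 2, top #: go to s1, push A# → (s1, 00, A#)
  read 0, top A: go to s1, push B → (s1, 0, B#)
  read 0, top B: go to s1, push ε → (s1, ε, #)
  ε-move, top #: go to s1, push ε → (s1, ε, ε)
All input consumed and the stack is empty.

Accept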